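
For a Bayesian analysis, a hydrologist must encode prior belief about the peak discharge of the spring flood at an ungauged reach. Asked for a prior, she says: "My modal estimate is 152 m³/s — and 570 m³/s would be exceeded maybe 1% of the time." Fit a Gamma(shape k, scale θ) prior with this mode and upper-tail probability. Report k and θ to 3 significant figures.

k ≈ 3.43, θ ≈ 62.4

Gamma(k,θ) with k>1 has mode (k−1)θ, so θ = 152/(k−1).
Need P(X < 570) = 0.99 with θ tied to k this way. Start at k = 2, θ = 152: P(X<570) ≈ 0.888.
Too low — raise k to concentrate. Iterating converges to k ≈ 3.43.
Then θ = 152/(3.43−1) ≈ 62.4.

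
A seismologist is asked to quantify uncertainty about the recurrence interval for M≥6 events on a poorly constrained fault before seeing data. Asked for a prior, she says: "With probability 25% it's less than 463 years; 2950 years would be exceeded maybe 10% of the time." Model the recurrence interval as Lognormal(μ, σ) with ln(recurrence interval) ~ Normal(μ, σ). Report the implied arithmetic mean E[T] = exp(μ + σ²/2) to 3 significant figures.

E[T] ≈ 1370 years

If T ~ Lognormal(μ,σ) then ln T ~ Normal(μ,σ), so the p-quantile of ln T is μ + z_p·σ.
ln(463) = 6.138 and ln(2950) = 7.99; z_{0.25} = -0.6745, z_{0.9} = 1.282.
σ = (7.99 − 6.138)/(1.282 − (-0.6745)) = 0.947.
μ = 6.138 − (-0.6745)·0.947 = 6.776.
E[T] = exp(μ + σ²/2) = exp(6.776 + 0.4481) = 1370 years.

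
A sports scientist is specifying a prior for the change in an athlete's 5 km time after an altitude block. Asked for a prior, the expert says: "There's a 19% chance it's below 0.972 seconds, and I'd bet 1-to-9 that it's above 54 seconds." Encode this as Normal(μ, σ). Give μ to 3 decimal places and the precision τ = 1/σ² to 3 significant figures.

μ = 22.530, τ = 0.00166

The p-quantile of Normal(μ,σ) is μ + z_p·σ, with z_{0.19} = -0.8779 and z_{0.9} = 1.282.
Eliminate σ: μ = (z₂·x₁ − z₁·x₂)/(z₂ − z₁) = (1.282·0.972 − (-0.8779)·54)/2.159 = 22.530.
Then σ = (x₂ − x₁)/(z₂ − z₁) = (54 − 0.972)/2.159 = 24.556.
Precision τ = 1/σ² = 1/24.56² = 0.00166.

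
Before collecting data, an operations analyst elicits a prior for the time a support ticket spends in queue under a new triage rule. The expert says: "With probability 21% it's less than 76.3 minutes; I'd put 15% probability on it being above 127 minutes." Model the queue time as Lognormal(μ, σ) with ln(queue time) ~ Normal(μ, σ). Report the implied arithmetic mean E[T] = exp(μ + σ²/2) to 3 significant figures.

E[T] ≈ 99.1 minutes

If T ~ Lognormal(μ,σ) then ln T ~ Normal(μ,σ), so the p-quantile of ln T is μ + z_p·σ.
ln(76.3) = 4.335 and ln(127) = 4.844; z_{0.21} = -0.8064, z_{0.85} = 1.036.
σ = (4.844 − 4.335)/(1.036 − (-0.8064)) = 0.276.
μ = 4.335 − (-0.8064)·0.276 = 4.558.
E[T] = exp(μ + σ²/2) = exp(4.558 + 0.0382) = 99.1 minutes.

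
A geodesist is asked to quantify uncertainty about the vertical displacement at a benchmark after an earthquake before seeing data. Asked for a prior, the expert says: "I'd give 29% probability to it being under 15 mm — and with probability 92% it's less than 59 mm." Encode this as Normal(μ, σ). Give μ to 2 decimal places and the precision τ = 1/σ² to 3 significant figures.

For Normal(μ,σ), the p-quantile is μ + z_p·σ. Here z_{0.29} = -0.5534, z_{0.92} = 1.405.
So 15 = μ − 0.5534σ and 59 = μ + 1.405σ.
Subtracting: σ = (59 − 15)/(1.405 − (-0.5534)) = 22.47.
Then μ = 15 − (-0.5534)·22.47 = 27.43.
Precision τ = 1/σ² = 1/22.47² = 0.00198.

μ = 27.43, τ = 0.00198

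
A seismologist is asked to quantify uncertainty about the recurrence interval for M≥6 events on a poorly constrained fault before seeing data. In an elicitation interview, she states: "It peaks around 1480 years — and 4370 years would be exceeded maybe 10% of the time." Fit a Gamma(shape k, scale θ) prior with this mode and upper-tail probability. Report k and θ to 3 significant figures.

Gamma(k,θ) with k>1 has mode (k−1)θ, so θ = 1480/(k−1).
Need P(X < 4370) = 0.9 with θ tied to k this way. Start at k = 2, θ = 1480: P(X<4370) ≈ 0.794.
Too low — raise k to concentrate. Iterating converges to k ≈ 2.62.
Then θ = 1480/(2.62−1) ≈ 911.

k ≈ 2.62, θ ≈ 911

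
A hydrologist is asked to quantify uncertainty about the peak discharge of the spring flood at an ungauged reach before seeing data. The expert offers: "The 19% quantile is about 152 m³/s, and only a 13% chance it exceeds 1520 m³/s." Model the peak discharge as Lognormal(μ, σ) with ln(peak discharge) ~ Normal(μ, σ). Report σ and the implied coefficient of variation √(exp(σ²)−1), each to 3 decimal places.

σ ≈ 1.149, CV ≈ 1.656

If T ~ Lognormal(μ,σ) then ln T ~ Normal(μ,σ), so the p-quantile of ln T is μ + z_p·σ.
ln(152) = 5.024 and ln(1520) = 7.326; z_{0.19} = -0.8779, z_{0.87} = 1.126.
σ = (7.326 − 5.024)/(1.126 − (-0.8779)) = 1.149.
μ = 5.024 − (-0.8779)·1.149 = 6.032.
CV = √(exp(σ²)−1) = √(exp(1.3198)−1) = 1.656.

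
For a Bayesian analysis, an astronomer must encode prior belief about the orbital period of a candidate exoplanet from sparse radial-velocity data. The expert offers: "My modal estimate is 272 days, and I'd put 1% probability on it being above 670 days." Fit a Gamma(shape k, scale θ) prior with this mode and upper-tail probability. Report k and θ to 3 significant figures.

Gamma(k,θ) with k>1 has mode (k−1)θ, so θ = 272/(k−1).
Need P(X < 670) = 0.99 with θ tied to k this way. Start at k = 2, θ = 272: P(X<670) ≈ 0.705.
Too low — raise k to concentrate. Iterating converges to k ≈ 6.79.
Then θ = 272/(6.79−1) ≈ 46.9.

k ≈ 6.79, θ ≈ 46.9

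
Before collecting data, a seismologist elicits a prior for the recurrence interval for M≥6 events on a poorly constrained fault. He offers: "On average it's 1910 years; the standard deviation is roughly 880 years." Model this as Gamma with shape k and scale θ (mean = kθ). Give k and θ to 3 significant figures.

For Gamma(k, scale θ): mean = kθ, variance = kθ², so CV = 1/√k.
CV = SD/mean = 880/1910 = 0.4607, hence k = 1/CV² = 4.71.
Then θ = mean/k = 1910/4.71 = 405.

k ≈ 4.71, θ ≈ 405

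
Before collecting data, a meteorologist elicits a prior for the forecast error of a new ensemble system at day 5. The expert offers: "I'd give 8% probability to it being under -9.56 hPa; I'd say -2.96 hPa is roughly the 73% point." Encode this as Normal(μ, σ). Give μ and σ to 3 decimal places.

μ = -4.964, σ = 3.271

The p-quantile of Normal(μ,σ) is μ + z_p·σ, with z_{0.08} = -1.405 and z_{0.73} = 0.6128.
Eliminate σ: μ = (z₂·x₁ − z₁·x₂)/(z₂ − z₁) = (0.6128·-9.56 − (-1.405)·-2.96)/2.018 = -4.964.
Then σ = (x₂ − x₁)/(z₂ − z₁) = (-2.96 − -9.56)/2.018 = 3.271.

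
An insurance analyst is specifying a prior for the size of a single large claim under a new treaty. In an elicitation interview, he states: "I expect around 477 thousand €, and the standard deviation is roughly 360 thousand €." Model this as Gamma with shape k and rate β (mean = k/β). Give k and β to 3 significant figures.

For Gamma(k, rate β): mean = k/β, variance = k/β², so CV = 1/√k.
CV = SD/mean = 360/477 = 0.7547, hence k = 1/CV² = 1.76.
Then β = k/mean = 1.76/477 = 0.00368.

k ≈ 1.76, β ≈ 0.00368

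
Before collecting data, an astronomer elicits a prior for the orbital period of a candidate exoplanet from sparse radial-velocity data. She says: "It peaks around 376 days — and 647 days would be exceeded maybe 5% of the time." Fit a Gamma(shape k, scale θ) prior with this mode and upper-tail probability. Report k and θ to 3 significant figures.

Gamma(k,θ) with k>1 has mode (k−1)θ, so θ = 376/(k−1).
Need P(X < 647) = 0.95 with θ tied to k this way. Start at k = 2, θ = 376: P(X<647) ≈ 0.513.
Too low — raise k to concentrate. Iterating converges to k ≈ 10.5.
Then θ = 376/(10.5−1) ≈ 39.7.

k ≈ 10.5, θ ≈ 39.7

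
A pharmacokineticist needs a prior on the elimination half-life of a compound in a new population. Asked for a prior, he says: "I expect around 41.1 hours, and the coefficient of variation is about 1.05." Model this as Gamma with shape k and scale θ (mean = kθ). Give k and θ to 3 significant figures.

For Gamma(k, scale θ): mean = kθ, variance = kθ², so CV = 1/√k.
CV = 1.05, hence k = 1/CV² = 0.907.
Then θ = mean/k = 41.1/0.907 = 45.3.

k ≈ 0.907, θ ≈ 45.3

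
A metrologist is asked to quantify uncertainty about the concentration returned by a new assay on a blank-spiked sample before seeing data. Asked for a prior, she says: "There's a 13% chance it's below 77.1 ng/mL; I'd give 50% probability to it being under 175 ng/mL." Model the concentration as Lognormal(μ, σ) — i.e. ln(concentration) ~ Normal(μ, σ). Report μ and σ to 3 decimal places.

μ ≈ 5.165, σ ≈ 0.728

If T ~ Lognormal(μ,σ) then ln T ~ Normal(μ,σ), so the p-quantile of ln T is μ + z_p·σ.
ln(77.1) = 4.345 and ln(175) = 5.165; z_{0.13} = -1.126, z_{0.5} = 0.
σ = (5.165 − 4.345)/(0 − (-1.126)) = 0.728.
μ = 4.345 − (-1.126)·0.728 = 5.165.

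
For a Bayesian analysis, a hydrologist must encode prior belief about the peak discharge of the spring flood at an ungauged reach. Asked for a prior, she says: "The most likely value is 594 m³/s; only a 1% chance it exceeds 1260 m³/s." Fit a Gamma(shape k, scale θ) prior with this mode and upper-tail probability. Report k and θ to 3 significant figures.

k ≈ 9.59, θ ≈ 69.2

Gamma(k,θ) with k>1 has mode (k−1)θ, so θ = 594/(k−1).
Need P(X < 1260) = 0.99 with θ tied to k this way. Start at k = 2, θ = 594: P(X<1260) ≈ 0.626.
Too low — raise k to concentrate. Iterating converges to k ≈ 9.59.
Then θ = 594/(9.59−1) ≈ 69.2.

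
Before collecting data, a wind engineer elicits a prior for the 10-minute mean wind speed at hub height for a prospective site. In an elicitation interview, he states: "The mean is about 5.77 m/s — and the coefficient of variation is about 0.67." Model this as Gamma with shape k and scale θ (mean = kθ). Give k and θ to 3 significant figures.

For Gamma(k, scale θ): mean = kθ, variance = kθ², so CV = 1/√k.
CV = 0.67, hence k = 1/CV² = 2.23.
Then θ = mean/k = 5.77/2.23 = 2.59.

k ≈ 2.23, θ ≈ 2.59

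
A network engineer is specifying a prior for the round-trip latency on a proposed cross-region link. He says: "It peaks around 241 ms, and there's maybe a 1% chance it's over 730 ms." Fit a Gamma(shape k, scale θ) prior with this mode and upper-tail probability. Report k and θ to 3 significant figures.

Gamma(k,θ) with k>1 has mode (k−1)θ, so θ = 241/(k−1).
Need P(X < 730) = 0.99 with θ tied to k this way. Start at k = 2, θ = 241: P(X<730) ≈ 0.805.
Too low — raise k to concentrate. Iterating converges to k ≈ 4.66.
Then θ = 241/(4.66−1) ≈ 65.9.

k ≈ 4.66, θ ≈ 65.9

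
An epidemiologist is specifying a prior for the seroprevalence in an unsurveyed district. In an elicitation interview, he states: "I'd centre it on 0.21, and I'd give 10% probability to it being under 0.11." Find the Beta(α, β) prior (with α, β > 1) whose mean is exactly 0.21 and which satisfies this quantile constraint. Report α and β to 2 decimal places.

With mean 0.21 fixed, write α = 0.21s, β = 0.79s where s = α+β.
Need P(θ < 0.11) = 0.1 under Beta(0.21s, 0.79s). Normal approximation: (q−m)/√(m(1−m)/s) ≈ z_{0.1} = -1.28, so s ≈ 0.21·0.79·(-1.28)²/(0.11−0.21)² = 27.2.
At s = 27.2: P(θ<0.11) ≈ 0.081. Adjusting to match 0.1 gives s ≈ 23.46.
So α = 0.21·23.46 ≈ 4.93, β = 0.79·23.46 ≈ 18.53.

α ≈ 4.93, β ≈ 18.53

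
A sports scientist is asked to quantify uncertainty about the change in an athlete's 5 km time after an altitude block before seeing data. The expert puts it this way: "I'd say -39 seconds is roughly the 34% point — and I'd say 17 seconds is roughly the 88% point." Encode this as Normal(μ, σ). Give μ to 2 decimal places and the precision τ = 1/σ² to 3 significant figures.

μ = -24.45, τ = 0.000804

The p-quantile of Normal(μ,σ) is μ + z_p·σ, with z_{0.34} = -0.4125 and z_{0.88} = 1.175.
Eliminate σ: μ = (z₂·x₁ − z₁·x₂)/(z₂ − z₁) = (1.175·-39 − (-0.4125)·17)/1.587 = -24.45.
Then σ = (x₂ − x₁)/(z₂ − z₁) = (17 − -39)/1.587 = 35.28.
Precision τ = 1/σ² = 1/35.28² = 0.000804.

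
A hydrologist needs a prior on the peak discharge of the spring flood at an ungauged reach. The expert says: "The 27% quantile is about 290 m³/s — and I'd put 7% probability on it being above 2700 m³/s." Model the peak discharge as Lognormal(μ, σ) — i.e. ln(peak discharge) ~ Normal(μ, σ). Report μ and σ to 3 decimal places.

If T ~ Lognormal(μ,σ) then ln T ~ Normal(μ,σ), so the p-quantile of ln T is μ + z_p·σ.
ln(290) = 5.67 and ln(2700) = 7.901; z_{0.27} = -0.6128, z_{0.93} = 1.476.
σ = (7.901 − 5.67)/(1.476 − (-0.6128)) = 1.068.
μ = 5.67 − (-0.6128)·1.068 = 6.325.

μ ≈ 6.325, σ ≈ 1.068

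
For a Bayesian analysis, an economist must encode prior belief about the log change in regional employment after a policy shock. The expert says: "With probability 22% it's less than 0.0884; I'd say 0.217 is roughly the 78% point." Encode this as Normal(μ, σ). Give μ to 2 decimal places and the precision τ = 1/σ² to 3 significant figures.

μ = 0.15, τ = 144

The p-quantile of Normal(μ,σ) is μ + z_p·σ, with z_{0.22} = -0.7722 and z_{0.78} = 0.7722.
Eliminate σ: μ = (z₂·x₁ − z₁·x₂)/(z₂ − z₁) = (0.7722·0.0884 − (-0.7722)·0.217)/1.544 = 0.15.
Then σ = (x₂ − x₁)/(z₂ − z₁) = (0.217 − 0.0884)/1.544 = 0.08.
Precision τ = 1/σ² = 1/0.08327² = 144.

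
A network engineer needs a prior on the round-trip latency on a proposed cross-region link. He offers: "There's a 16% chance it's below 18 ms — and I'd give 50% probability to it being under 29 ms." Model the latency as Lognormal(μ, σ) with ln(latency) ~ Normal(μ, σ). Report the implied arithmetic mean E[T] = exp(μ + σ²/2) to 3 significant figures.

If T ~ Lognormal(μ,σ) then ln T ~ Normal(μ,σ), so the p-quantile of ln T is μ + z_p·σ.
ln(18) = 2.89 and ln(29) = 3.367; z_{0.16} = -0.9945, z_{0.5} = 0.
σ = (3.367 − 2.89)/(0 − (-0.9945)) = 0.480.
μ = 2.89 − (-0.9945)·0.480 = 3.367.
E[T] = exp(μ + σ²/2) = exp(3.367 + 0.1150) = 32.5 ms.

E[T] ≈ 32.5 ms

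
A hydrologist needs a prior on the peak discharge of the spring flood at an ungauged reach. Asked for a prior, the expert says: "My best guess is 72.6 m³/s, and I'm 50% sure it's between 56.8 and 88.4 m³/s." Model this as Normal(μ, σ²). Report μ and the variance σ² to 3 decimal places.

μ = 72.600, σ² = 548.736

A symmetric 50% interval runs μ ± z·σ with z = 0.6745.
Half-width = 15.8, so σ = 15.8/0.6745 = 23.4251 and σ² = 548.736.
μ is the stated best guess, 72.600.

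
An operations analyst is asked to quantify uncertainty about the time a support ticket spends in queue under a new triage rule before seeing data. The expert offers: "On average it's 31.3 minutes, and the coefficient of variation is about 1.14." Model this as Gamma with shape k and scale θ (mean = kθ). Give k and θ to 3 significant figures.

k ≈ 0.769, θ ≈ 40.7

For Gamma(k, scale θ): mean = kθ, variance = kθ², so CV = 1/√k.
CV = 1.14, hence k = 1/CV² = 0.769.
Then θ = mean/k = 31.3/0.769 = 40.7.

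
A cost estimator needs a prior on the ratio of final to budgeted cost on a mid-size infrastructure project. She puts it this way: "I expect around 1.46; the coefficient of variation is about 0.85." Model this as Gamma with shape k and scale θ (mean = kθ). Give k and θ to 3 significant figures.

For Gamma(k, scale θ): mean = kθ, variance = kθ², so CV = 1/√k.
CV = 0.85, hence k = 1/CV² = 1.38.
Then θ = mean/k = 1.46/1.38 = 1.05.

k ≈ 1.38, θ ≈ 1.05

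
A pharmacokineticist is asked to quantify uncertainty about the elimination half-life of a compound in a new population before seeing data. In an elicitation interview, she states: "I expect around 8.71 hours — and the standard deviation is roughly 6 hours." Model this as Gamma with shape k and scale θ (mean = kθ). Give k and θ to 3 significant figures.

k ≈ 2.11, θ ≈ 4.13

For Gamma(k, scale θ): mean = kθ, variance = kθ², so CV = 1/√k.
CV = SD/mean = 6/8.71 = 0.6889, hence k = 1/CV² = 2.11.
Then θ = mean/k = 8.71/2.11 = 4.13.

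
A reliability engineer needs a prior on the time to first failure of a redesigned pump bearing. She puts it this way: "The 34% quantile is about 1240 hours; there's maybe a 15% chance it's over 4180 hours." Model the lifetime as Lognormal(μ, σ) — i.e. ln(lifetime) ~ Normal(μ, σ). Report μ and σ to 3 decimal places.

μ ≈ 7.469, σ ≈ 0.839

If T ~ Lognormal(μ,σ) then ln T ~ Normal(μ,σ), so the p-quantile of ln T is μ + z_p·σ.
ln(1240) = 7.123 and ln(4180) = 8.338; z_{0.34} = -0.4125, z_{0.85} = 1.036.
σ = (8.338 − 7.123)/(1.036 − (-0.4125)) = 0.839.
μ = 7.123 − (-0.4125)·0.839 = 7.469.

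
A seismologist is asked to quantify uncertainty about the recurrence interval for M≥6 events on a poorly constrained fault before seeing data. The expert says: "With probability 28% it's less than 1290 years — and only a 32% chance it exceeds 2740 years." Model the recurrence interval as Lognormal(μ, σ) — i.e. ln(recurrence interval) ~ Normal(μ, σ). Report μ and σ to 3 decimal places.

If T ~ Lognormal(μ,σ) then ln T ~ Normal(μ,σ), so the p-quantile of ln T is μ + z_p·σ.
ln(1290) = 7.162 and ln(2740) = 7.916; z_{0.28} = -0.5828, z_{0.68} = 0.4677.
σ = (7.916 − 7.162)/(0.4677 − (-0.5828)) = 0.717.
μ = 7.162 − (-0.5828)·0.717 = 7.580.

μ ≈ 7.580, σ ≈ 0.717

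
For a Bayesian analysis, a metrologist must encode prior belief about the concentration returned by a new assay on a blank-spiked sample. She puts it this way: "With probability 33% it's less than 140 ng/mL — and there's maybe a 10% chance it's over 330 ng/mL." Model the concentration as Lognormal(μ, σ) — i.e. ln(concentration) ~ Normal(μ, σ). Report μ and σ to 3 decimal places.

If T ~ Lognormal(μ,σ) then ln T ~ Normal(μ,σ), so the p-quantile of ln T is μ + z_p·σ.
ln(140) = 4.942 and ln(330) = 5.799; z_{0.33} = -0.4399, z_{0.9} = 1.282.
σ = (5.799 − 4.942)/(1.282 − (-0.4399)) = 0.498.
μ = 4.942 − (-0.4399)·0.498 = 5.161.

μ ≈ 5.161, σ ≈ 0.498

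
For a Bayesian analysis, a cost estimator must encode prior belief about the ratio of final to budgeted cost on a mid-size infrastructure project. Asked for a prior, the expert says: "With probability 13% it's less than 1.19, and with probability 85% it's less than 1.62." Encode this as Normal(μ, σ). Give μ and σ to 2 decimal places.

μ = 1.41, σ = 0.20

The p-quantile of Normal(μ,σ) is μ + z_p·σ, with z_{0.13} = -1.126 and z_{0.85} = 1.036.
Eliminate σ: μ = (z₂·x₁ − z₁·x₂)/(z₂ − z₁) = (1.036·1.19 − (-1.126)·1.62)/2.163 = 1.41.
Then σ = (x₂ − x₁)/(z₂ − z₁) = (1.62 − 1.19)/2.163 = 0.20.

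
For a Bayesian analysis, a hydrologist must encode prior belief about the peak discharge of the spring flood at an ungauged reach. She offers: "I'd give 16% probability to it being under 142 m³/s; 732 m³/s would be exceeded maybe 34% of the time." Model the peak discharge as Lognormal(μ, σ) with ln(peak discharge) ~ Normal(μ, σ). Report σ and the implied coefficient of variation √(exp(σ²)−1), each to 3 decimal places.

If T ~ Lognormal(μ,σ) then ln T ~ Normal(μ,σ), so the p-quantile of ln T is μ + z_p·σ.
ln(142) = 4.956 and ln(732) = 6.596; z_{0.16} = -0.9945, z_{0.66} = 0.4125.
σ = (6.596 − 4.956)/(0.4125 − (-0.9945)) = 1.166.
μ = 4.956 − (-0.9945)·1.166 = 6.115.
CV = √(exp(σ²)−1) = √(exp(1.3587)−1) = 1.700.

σ ≈ 1.166, CV ≈ 1.700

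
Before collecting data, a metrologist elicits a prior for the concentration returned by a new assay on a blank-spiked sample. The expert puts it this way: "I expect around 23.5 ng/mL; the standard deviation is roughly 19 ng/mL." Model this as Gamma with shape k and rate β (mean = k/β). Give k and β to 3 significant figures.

k ≈ 1.53, β ≈ 0.0651

For Gamma(k, rate β): mean = k/β, variance = k/β², so CV = 1/√k.
CV = SD/mean = 19/23.5 = 0.8085, hence k = 1/CV² = 1.53.
Then β = k/mean = 1.53/23.5 = 0.0651.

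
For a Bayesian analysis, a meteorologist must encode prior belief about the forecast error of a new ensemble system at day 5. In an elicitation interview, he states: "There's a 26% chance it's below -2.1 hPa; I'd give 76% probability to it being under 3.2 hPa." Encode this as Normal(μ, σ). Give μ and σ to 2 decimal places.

For Normal(μ,σ), the p-quantile is μ + z_p·σ. Here z_{0.26} = -0.6433, z_{0.76} = 0.7063.
So -2.1 = μ − 0.6433σ and 3.2 = μ + 0.7063σ.
Subtracting: σ = (3.2 − -2.1)/(0.7063 − (-0.6433)) = 3.93.
Then μ = -2.1 − (-0.6433)·3.93 = 0.43.

μ = 0.43, σ = 3.93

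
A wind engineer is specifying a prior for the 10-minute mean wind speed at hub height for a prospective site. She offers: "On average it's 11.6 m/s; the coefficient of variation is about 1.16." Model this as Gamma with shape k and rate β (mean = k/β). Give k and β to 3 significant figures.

k ≈ 0.743, β ≈ 0.0641

For Gamma(k, rate β): mean = k/β, variance = k/β², so CV = 1/√k.
CV = 1.16, hence k = 1/CV² = 0.743.
Then β = k/mean = 0.743/11.6 = 0.0641.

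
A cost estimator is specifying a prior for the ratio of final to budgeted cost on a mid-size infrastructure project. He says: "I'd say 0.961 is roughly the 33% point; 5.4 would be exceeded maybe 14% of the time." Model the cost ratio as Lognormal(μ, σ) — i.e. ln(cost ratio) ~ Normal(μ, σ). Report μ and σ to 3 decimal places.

μ ≈ 0.460, σ ≈ 1.135

If T ~ Lognormal(μ,σ) then ln T ~ Normal(μ,σ), so the p-quantile of ln T is μ + z_p·σ.
ln(0.961) = -0.03978 and ln(5.4) = 1.686; z_{0.33} = -0.4399, z_{0.86} = 1.08.
σ = (1.686 − -0.03978)/(1.08 − (-0.4399)) = 1.135.
μ = -0.03978 − (-0.4399)·1.135 = 0.460.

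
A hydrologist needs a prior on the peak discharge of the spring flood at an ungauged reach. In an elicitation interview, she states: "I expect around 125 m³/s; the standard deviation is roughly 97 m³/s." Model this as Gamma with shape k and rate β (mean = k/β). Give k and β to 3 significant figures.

For Gamma(k, rate β): mean = k/β, variance = k/β², so CV = 1/√k.
CV = SD/mean = 97/125 = 0.776, hence k = 1/CV² = 1.66.
Then β = k/mean = 1.66/125 = 0.0133.

k ≈ 1.66, β ≈ 0.0133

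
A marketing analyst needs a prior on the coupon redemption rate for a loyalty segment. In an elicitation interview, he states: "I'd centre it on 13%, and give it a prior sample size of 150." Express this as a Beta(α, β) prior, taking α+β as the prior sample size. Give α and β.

Under the effective-sample-size interpretation, Beta(α, β) has prior mean α/(α+β) and prior sample size α+β.
So α+β = 150 and α/(α+β) = 0.13, giving α = 0.13·150 = 19.5 and β = 150 − 19.5 = 130.5.

α = 19.5, β = 130.5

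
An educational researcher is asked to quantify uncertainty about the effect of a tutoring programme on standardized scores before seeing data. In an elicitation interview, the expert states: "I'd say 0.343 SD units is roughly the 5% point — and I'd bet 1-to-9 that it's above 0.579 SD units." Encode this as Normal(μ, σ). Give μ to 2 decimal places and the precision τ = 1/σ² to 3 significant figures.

μ = 0.48, τ = 154

For Normal(μ,σ), the p-quantile is μ + z_p·σ. Here z_{0.05} = -1.645, z_{0.9} = 1.282.
So 0.343 = μ − 1.645σ and 0.579 = μ + 1.282σ.
Subtracting: σ = (0.579 − 0.343)/(1.282 − (-1.645)) = 0.08.
Then μ = 0.343 − (-1.645)·0.08 = 0.48.
Precision τ = 1/σ² = 1/0.08065² = 154.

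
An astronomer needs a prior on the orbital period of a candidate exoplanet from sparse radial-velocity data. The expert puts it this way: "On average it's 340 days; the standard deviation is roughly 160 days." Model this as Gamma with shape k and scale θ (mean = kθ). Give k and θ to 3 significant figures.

For Gamma(k, scale θ): mean = kθ, variance = kθ², so CV = 1/√k.
CV = SD/mean = 160/340 = 0.4706, hence k = 1/CV² = 4.52.
Then θ = mean/k = 340/4.52 = 75.3.

k ≈ 4.52, θ ≈ 75.3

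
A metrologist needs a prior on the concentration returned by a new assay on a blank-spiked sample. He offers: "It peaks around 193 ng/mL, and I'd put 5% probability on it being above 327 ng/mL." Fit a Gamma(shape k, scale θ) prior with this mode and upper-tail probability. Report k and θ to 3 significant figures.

k ≈ 11, θ ≈ 19.2

Gamma(k,θ) with k>1 has mode (k−1)θ, so θ = 193/(k−1).
Need P(X < 327) = 0.95 with θ tied to k this way. Start at k = 2, θ = 193: P(X<327) ≈ 0.505.
Too low — raise k to concentrate. Iterating converges to k ≈ 11.
Then θ = 193/(11−1) ≈ 19.2.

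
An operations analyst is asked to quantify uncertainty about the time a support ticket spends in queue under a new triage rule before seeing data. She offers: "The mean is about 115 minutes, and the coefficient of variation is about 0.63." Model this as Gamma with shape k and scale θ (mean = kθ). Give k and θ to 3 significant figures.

k ≈ 2.52, θ ≈ 45.6

For Gamma(k, scale θ): mean = kθ, variance = kθ², so CV = 1/√k.
CV = 0.63, hence k = 1/CV² = 2.52.
Then θ = mean/k = 115/2.52 = 45.6.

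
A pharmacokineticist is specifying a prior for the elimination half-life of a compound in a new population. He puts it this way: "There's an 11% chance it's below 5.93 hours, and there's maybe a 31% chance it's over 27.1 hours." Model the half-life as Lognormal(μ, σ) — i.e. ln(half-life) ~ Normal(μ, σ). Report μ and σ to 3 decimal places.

μ ≈ 2.862, σ ≈ 0.882

If T ~ Lognormal(μ,σ) then ln T ~ Normal(μ,σ), so the p-quantile of ln T is μ + z_p·σ.
ln(5.93) = 1.78 and ln(27.1) = 3.3; z_{0.11} = -1.227, z_{0.69} = 0.4959.
σ = (3.3 − 1.78)/(0.4959 − (-1.227)) = 0.882.
μ = 1.78 − (-1.227)·0.882 = 2.862.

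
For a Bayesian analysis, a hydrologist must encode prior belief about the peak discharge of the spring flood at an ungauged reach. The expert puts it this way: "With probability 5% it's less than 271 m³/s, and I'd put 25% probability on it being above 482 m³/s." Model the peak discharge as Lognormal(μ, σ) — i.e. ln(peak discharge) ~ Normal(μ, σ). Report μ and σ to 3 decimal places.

If T ~ Lognormal(μ,σ) then ln T ~ Normal(μ,σ), so the p-quantile of ln T is μ + z_p·σ.
ln(271) = 5.602 and ln(482) = 6.178; z_{0.05} = -1.645, z_{0.75} = 0.6745.
σ = (6.178 − 5.602)/(0.6745 − (-1.645)) = 0.248.
μ = 5.602 − (-1.645)·0.248 = 6.010.

μ ≈ 6.010, σ ≈ 0.248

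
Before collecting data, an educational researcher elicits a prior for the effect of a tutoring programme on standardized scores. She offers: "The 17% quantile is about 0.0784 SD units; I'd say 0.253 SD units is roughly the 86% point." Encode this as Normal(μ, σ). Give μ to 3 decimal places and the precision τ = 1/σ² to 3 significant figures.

μ = 0.160, τ = 136

The p-quantile of Normal(μ,σ) is μ + z_p·σ, with z_{0.17} = -0.9542 and z_{0.86} = 1.08.
Eliminate σ: μ = (z₂·x₁ − z₁·x₂)/(z₂ − z₁) = (1.08·0.0784 − (-0.9542)·0.253)/2.034 = 0.160.
Then σ = (x₂ − x₁)/(z₂ − z₁) = (0.253 − 0.0784)/2.034 = 0.086.
Precision τ = 1/σ² = 1/0.08582² = 136.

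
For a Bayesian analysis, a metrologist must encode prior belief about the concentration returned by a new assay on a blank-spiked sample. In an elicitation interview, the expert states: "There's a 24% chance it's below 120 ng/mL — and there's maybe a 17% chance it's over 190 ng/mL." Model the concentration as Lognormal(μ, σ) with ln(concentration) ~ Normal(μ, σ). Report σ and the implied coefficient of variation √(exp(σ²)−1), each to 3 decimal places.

σ ≈ 0.277, CV ≈ 0.282

If T ~ Lognormal(μ,σ) then ln T ~ Normal(μ,σ), so the p-quantile of ln T is μ + z_p·σ.
ln(120) = 4.787 and ln(190) = 5.247; z_{0.24} = -0.7063, z_{0.83} = 0.9542.
σ = (5.247 − 4.787)/(0.9542 − (-0.7063)) = 0.277.
μ = 4.787 − (-0.7063)·0.277 = 4.983.
CV = √(exp(σ²)−1) = √(exp(0.0766)−1) = 0.282.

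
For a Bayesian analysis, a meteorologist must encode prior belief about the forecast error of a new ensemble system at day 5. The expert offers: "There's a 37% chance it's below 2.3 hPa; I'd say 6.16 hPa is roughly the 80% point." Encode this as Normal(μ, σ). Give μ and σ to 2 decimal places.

For Normal(μ,σ), the p-quantile is μ + z_p·σ. Here z_{0.37} = -0.3319, z_{0.8} = 0.8416.
So 2.3 = μ − 0.3319σ and 6.16 = μ + 0.8416σ.
Subtracting: σ = (6.16 − 2.3)/(0.8416 − (-0.3319)) = 3.29.
Then μ = 2.3 − (-0.3319)·3.29 = 3.39.

μ = 3.39, σ = 3.29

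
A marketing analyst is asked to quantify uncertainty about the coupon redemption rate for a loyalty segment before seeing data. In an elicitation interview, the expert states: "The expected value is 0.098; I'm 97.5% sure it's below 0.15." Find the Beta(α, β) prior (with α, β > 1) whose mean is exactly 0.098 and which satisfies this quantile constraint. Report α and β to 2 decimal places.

With mean 0.098 fixed, write α = 0.098s, β = 0.902s where s = α+β.
Need P(θ < 0.15) = 0.975 under Beta(0.098s, 0.902s). Normal approximation: (q−m)/√(m(1−m)/s) ≈ z_{0.975} = 1.96, so s ≈ 0.098·0.902·(1.96)²/(0.15−0.098)² = 125.6.
At s = 125.6: P(θ<0.15) ≈ 0.964. Adjusting to match 0.975 gives s ≈ 151.16.
So α = 0.098·151.16 ≈ 14.81, β = 0.902·151.16 ≈ 136.34.

α ≈ 14.81, β ≈ 136.34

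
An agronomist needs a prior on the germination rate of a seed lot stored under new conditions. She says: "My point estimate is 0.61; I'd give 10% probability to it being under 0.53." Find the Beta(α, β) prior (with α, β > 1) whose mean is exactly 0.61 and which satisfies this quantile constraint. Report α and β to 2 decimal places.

α ≈ 37.74, β ≈ 24.13

With mean 0.61 fixed, write α = 0.61s, β = 0.39s where s = α+β.
Need P(θ < 0.53) = 0.1 under Beta(0.61s, 0.39s). Normal approximation: (q−m)/√(m(1−m)/s) ≈ z_{0.1} = -1.28, so s ≈ 0.61·0.39·(-1.28)²/(0.53−0.61)² = 61.1.
At s = 61.1: P(θ<0.53) ≈ 0.101. Adjusting to match 0.1 gives s ≈ 61.87.
So α = 0.61·61.87 ≈ 37.74, β = 0.39·61.87 ≈ 24.13.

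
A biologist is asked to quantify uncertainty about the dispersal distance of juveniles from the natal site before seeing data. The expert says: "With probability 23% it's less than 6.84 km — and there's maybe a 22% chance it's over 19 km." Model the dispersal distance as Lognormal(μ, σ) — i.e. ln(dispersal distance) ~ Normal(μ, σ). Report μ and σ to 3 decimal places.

μ ≈ 2.422, σ ≈ 0.676

If T ~ Lognormal(μ,σ) then ln T ~ Normal(μ,σ), so the p-quantile of ln T is μ + z_p·σ.
ln(6.84) = 1.923 and ln(19) = 2.944; z_{0.23} = -0.7388, z_{0.78} = 0.7722.
σ = (2.944 − 1.923)/(0.7722 − (-0.7388)) = 0.676.
μ = 1.923 − (-0.7388)·0.676 = 2.422.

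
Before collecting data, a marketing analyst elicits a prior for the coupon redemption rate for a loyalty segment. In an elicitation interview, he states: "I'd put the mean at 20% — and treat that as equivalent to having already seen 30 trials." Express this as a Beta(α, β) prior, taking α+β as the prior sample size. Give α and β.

α = 6, β = 24

Under the effective-sample-size interpretation, Beta(α, β) has prior mean α/(α+β) and prior sample size α+β.
So α+β = 30 and α/(α+β) = 0.2, giving α = 0.2·30 = 6 and β = 30 − 6 = 24.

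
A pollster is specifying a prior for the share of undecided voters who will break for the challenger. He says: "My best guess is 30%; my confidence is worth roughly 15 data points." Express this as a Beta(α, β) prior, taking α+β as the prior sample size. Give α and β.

Under the effective-sample-size interpretation, Beta(α, β) has prior mean α/(α+β) and prior sample size α+β.
So α+β = 15 and α/(α+β) = 0.3, giving α = 0.3·15 = 4.5 and β = 15 − 4.5 = 10.5.

α = 4.5, β = 10.5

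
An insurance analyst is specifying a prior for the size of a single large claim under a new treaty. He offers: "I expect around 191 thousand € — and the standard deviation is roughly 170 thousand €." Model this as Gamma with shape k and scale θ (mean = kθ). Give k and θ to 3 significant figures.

k ≈ 1.26, θ ≈ 151

For Gamma(k, scale θ): mean = kθ, variance = kθ², so CV = 1/√k.
CV = SD/mean = 170/191 = 0.8901, hence k = 1/CV² = 1.26.
Then θ = mean/k = 191/1.26 = 151.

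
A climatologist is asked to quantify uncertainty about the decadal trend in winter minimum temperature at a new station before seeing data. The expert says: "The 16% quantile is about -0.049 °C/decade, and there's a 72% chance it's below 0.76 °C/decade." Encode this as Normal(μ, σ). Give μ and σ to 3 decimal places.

The p-quantile of Normal(μ,σ) is μ + z_p·σ, with z_{0.16} = -0.9945 and z_{0.72} = 0.5828.
Eliminate σ: μ = (z₂·x₁ − z₁·x₂)/(z₂ − z₁) = (0.5828·-0.049 − (-0.9945)·0.76)/1.577 = 0.461.
Then σ = (x₂ − x₁)/(z₂ − z₁) = (0.76 − -0.049)/1.577 = 0.513.

μ = 0.461, σ = 0.513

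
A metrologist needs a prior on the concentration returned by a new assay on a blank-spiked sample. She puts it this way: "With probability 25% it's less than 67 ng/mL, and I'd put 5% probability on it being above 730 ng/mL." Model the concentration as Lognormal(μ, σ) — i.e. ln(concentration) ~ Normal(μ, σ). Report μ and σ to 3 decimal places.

If T ~ Lognormal(μ,σ) then ln T ~ Normal(μ,σ), so the p-quantile of ln T is μ + z_p·σ.
ln(67) = 4.205 and ln(730) = 6.593; z_{0.25} = -0.6745, z_{0.95} = 1.645.
σ = (6.593 − 4.205)/(1.645 − (-0.6745)) = 1.030.
μ = 4.205 − (-0.6745)·1.030 = 4.899.

μ ≈ 4.899, σ ≈ 1.030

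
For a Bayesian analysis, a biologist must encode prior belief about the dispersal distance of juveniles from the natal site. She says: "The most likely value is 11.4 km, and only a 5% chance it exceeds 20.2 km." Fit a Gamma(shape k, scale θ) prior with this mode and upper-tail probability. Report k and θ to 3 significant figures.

k ≈ 9.52, θ ≈ 1.34

Gamma(k,θ) with k>1 has mode (k−1)θ, so θ = 11.4/(k−1).
Need P(X < 20.2) = 0.95 with θ tied to k this way. Start at k = 2, θ = 11.4: P(X<20.2) ≈ 0.529.
Too low — raise k to concentrate. Iterating converges to k ≈ 9.52.
Then θ = 11.4/(9.52−1) ≈ 1.34.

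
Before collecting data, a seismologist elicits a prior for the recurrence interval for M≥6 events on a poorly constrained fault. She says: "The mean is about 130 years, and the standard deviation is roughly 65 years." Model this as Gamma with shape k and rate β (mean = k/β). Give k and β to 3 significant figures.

k ≈ 4, β ≈ 0.0308

For Gamma(k, rate β): mean = k/β, variance = k/β², so CV = 1/√k.
CV = SD/mean = 65/130 = 0.5, hence k = 1/CV² = 4.
Then β = k/mean = 4/130 = 0.0308.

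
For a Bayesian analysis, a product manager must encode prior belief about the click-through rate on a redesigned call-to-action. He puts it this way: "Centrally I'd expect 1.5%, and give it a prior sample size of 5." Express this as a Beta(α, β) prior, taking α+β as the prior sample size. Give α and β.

Under the effective-sample-size interpretation, Beta(α, β) has prior mean α/(α+β) and prior sample size α+β.
So α+β = 5 and α/(α+β) = 0.015, giving α = 0.015·5 = 0.075 and β = 5 − 0.075 = 4.925.

α = 0.075, β = 4.925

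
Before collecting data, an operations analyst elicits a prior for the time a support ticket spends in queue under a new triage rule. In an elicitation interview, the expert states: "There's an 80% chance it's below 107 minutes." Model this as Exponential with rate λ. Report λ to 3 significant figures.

λ ≈ 0.015

P(T < 107.0) = 1 − e^(−λ·107.0) = 0.8, so λ = −ln(1−0.8)/107.0 = −ln(0.2)/107.0 = 0.015.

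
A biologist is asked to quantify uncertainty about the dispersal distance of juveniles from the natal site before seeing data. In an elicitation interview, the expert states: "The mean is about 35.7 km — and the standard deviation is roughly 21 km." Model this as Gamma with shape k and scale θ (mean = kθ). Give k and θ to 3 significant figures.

k ≈ 2.89, θ ≈ 12.4

For Gamma(k, scale θ): mean = kθ, variance = kθ², so CV = 1/√k.
CV = SD/mean = 21/35.7 = 0.5882, hence k = 1/CV² = 2.89.
Then θ = mean/k = 35.7/2.89 = 12.4.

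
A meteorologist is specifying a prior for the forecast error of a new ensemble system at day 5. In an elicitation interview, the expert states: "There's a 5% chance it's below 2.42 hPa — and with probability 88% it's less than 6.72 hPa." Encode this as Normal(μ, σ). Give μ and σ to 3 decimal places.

The p-quantile of Normal(μ,σ) is μ + z_p·σ, with z_{0.05} = -1.645 and z_{0.88} = 1.175.
Eliminate σ: μ = (z₂·x₁ − z₁·x₂)/(z₂ − z₁) = (1.175·2.42 − (-1.645)·6.72)/2.82 = 4.928.
Then σ = (x₂ − x₁)/(z₂ − z₁) = (6.72 − 2.42)/2.82 = 1.525.

μ = 4.928, σ = 1.525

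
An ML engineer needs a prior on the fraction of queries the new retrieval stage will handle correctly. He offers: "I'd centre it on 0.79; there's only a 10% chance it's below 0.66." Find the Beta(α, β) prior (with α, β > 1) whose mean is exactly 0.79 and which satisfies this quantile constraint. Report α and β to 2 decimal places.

With mean 0.79 fixed, write α = 0.79s, β = 0.21s where s = α+β.
Need P(θ < 0.66) = 0.1 under Beta(0.79s, 0.21s). Normal approximation: (q−m)/√(m(1−m)/s) ≈ z_{0.1} = -1.28, so s ≈ 0.79·0.21·(-1.28)²/(0.66−0.79)² = 16.1.
At s = 16.1: P(θ<0.66) ≈ 0.106. Adjusting to match 0.1 gives s ≈ 17.25.
So α = 0.79·17.25 ≈ 13.63, β = 0.21·17.25 ≈ 3.62.

α ≈ 13.63, β ≈ 3.62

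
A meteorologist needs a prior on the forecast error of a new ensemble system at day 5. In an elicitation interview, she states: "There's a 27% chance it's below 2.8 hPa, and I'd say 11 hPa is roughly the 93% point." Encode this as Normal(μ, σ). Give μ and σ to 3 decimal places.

For Normal(μ,σ), the p-quantile is μ + z_p·σ. Here z_{0.27} = -0.6128, z_{0.93} = 1.476.
So 2.8 = μ − 0.6128σ and 11 = μ + 1.476σ.
Subtracting: σ = (11 − 2.8)/(1.476 − (-0.6128)) = 3.926.
Then μ = 2.8 − (-0.6128)·3.926 = 5.206.

μ = 5.206, σ = 3.926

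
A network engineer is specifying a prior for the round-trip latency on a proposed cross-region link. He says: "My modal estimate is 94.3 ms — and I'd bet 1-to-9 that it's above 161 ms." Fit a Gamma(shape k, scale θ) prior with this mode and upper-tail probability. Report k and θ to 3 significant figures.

Gamma(k,θ) with k>1 has mode (k−1)θ, so θ = 94.3/(k−1).
Need P(X < 161) = 0.9 with θ tied to k this way. Start at k = 2, θ = 94.3: P(X<161) ≈ 0.509.
Too low — raise k to concentrate. Iterating converges to k ≈ 7.62.
Then θ = 94.3/(7.62−1) ≈ 14.2.

k ≈ 7.62, θ ≈ 14.2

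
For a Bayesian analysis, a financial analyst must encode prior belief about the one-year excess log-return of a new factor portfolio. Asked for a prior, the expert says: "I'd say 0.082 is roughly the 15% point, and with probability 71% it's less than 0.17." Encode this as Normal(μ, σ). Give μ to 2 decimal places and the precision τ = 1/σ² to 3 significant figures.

The p-quantile of Normal(μ,σ) is μ + z_p·σ, with z_{0.15} = -1.036 and z_{0.71} = 0.5534.
Eliminate σ: μ = (z₂·x₁ − z₁·x₂)/(z₂ − z₁) = (0.5534·0.082 − (-1.036)·0.17)/1.59 = 0.14.
Then σ = (x₂ − x₁)/(z₂ − z₁) = (0.17 − 0.082)/1.59 = 0.06.
Precision τ = 1/σ² = 1/0.05535² = 326.

μ = 0.14, τ = 326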